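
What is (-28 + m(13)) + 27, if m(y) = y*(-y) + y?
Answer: -157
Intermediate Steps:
m(y) = y - y² (m(y) = -y² + y = y - y²)
(-28 + m(13)) + 27 = (-28 + 13*(1 - 1*13)) + 27 = (-28 + 13*(1 - 13)) + 27 = (-28 + 13*(-12)) + 27 = (-28 - 156) + 27 = -184 + 27 = -157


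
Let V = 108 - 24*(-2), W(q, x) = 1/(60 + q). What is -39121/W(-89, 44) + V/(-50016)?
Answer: 4728633499/4168 ≈ 1.1345e+6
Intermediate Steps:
V = 156 (V = 108 + 48 = 156)
-39121/W(-89, 44) + V/(-50016) = -39121/(1/(60 - 89)) + 156/(-50016) = -39121/(1/(-29)) + 156*(-1/50016) = -39121/(-1/29) - 13/4168 = -39121*(-29) - 13/4168 = 1134509 - 13/4168 = 4728633499/4168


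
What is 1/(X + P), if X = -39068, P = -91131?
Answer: -1/130199 ≈ -7.6805e-6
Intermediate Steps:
1/(X + P) = 1/(-39068 - 91131) = 1/(-130199) = -1/130199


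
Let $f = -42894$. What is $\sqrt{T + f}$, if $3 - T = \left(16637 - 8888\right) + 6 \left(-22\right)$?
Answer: $6 i \sqrt{1403} \approx 224.74 i$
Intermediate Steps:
$T = -7614$ ($T = 3 - \left(\left(16637 - 8888\right) + 6 \left(-22\right)\right) = 3 - \left(7749 - 132\right) = 3 - 7617 = -7614$)
$\sqrt{T + f} = \sqrt{-7614 - 42894} = \sqrt{-50508} = 6 i \sqrt{1403}$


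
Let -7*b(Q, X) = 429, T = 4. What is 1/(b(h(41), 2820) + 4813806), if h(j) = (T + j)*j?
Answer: 7/33696213 ≈ 2.0774e-7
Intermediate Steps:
h(j) = j*(4 + j) (h(j) = (4 + j)*j = j*(4 + j))
b(Q, X) = -429/7 (b(Q, X) = -1/7*429 = -429/7)
1/(b(h(41), 2820) + 4813806) = 1/(-429/7 + 4813806) = 1/(33696213/7) = 7/33696213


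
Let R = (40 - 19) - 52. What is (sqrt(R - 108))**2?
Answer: -139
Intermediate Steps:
R = -31 (R = 21 - 52 = -31)
(sqrt(R - 108))**2 = (sqrt(-31 - 108))**2 = (sqrt(-139))**2 = (I*sqrt(139))**2 = -139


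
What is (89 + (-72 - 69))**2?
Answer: 2704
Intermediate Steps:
(89 + (-72 - 69))**2 = (89 - 141)**2 = (-52)**2 = 2704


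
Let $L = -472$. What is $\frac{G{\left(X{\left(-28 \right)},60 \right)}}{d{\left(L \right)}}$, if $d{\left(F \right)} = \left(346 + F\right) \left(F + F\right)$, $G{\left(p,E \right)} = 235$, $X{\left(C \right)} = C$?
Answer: $\frac{235}{118944} \approx 0.0019757$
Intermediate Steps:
$d{\left(F \right)} = 2 F \left(346 + F\right)$ ($d{\left(F \right)} = \left(346 + F\right) 2 F = 2 F \left(346 + F\right)$)
$\frac{G{\left(X{\left(-28 \right)},60 \right)}}{d{\left(L \right)}} = \frac{235}{2 \left(-472\right) \left(346 - 472\right)} = \frac{235}{2 \left(-472\right) \left(-126\right)} = \frac{235}{118944}$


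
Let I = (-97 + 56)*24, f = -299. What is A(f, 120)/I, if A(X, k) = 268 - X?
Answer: -189/328 ≈ -0.57622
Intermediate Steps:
I = -984 (I = -41*24 = -984)
A(f, 120)/I = (268 - 1*(-299))/(-984) = (268 + 299)*(-1/984) = 567*(-1/984) = -189/328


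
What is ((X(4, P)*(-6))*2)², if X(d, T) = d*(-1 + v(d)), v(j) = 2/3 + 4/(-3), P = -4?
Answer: 6400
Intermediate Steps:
v(j) = -⅔ (v(j) = 2*(⅓) + 4*(-⅓) = ⅔ - 4/3 = -⅔)
X(d, T) = -5*d/3 (X(d, T) = d*(-1 - ⅔) = d*(-5/3) = -5*d/3)
((X(4, P)*(-6))*2)² = ((-5/3*4*(-6))*2)² = (-20/3*(-6)*2)² = (40*2)² = 80² = 6400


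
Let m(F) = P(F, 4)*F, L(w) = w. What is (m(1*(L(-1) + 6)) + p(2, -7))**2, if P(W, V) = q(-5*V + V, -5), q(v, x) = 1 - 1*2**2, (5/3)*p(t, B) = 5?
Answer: 144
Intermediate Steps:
p(t, B) = 3 (p(t, B) = (3/5)*5 = 3)
q(v, x) = -3 (q(v, x) = 1 - 1*4 = 1 - 4 = -3)
P(W, V) = -3
m(F) = -3*F
(m(1*(L(-1) + 6)) + p(2, -7))**2 = (-3*(-1 + 6) + 3)**2 = (-3*5 + 3)**2 = (-15 + 3)**2 = (-12)**2 = 144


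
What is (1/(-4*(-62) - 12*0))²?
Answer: 1/61504 ≈ 1.6259e-5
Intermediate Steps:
(1/(-4*(-62) - 12*0))² = (1/(248 + 0))² = (1/248)² = 1/61504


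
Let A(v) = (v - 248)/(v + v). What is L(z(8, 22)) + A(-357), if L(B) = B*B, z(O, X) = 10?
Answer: 72005/714 ≈ 100.85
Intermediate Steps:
L(B) = B**2
A(v) = (-248 + v)/(2*v) (A(v) = (-248 + v)/((2*v)) = (-248 + v)*(1/(2*v)) = (-248 + v)/(2*v))
L(z(8, 22)) + A(-357) = 10**2 + (1/2)*(-248 - 357)/(-357) = 100 + (1/2)*(-1/357)*(-605) = 100 + 605/714 = 72005/714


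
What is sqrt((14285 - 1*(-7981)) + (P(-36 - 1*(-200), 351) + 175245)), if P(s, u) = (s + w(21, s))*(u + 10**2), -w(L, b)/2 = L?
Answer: sqrt(252533) ≈ 502.53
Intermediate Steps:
w(L, b) = -2*L
P(s, u) = (-42 + s)*(100 + u) (P(s, u) = (s - 2*21)*(u + 10**2) = (s - 42)*(u + 100) = (-42 + s)*(100 + u))
sqrt((14285 - 1*(-7981)) + (P(-36 - 1*(-200), 351) + 175245)) = sqrt((14285 - 1*(-7981)) + ((-4200 - 42*351 + 100*(-36 - 1*(-200)) + (-36 - 1*(-200))*351) + 175245)) = sqrt((14285 + 7981) + ((-4200 - 14742 + 100*(-36 + 200) + (-36 + 200)*351) + 175245)) = sqrt(22266 + ((-4200 - 14742 + 100*164 + 164*351) + 175245)) = sqrt(22266 + ((-4200 - 14742 + 16400 + 57564) + 175245)) = sqrt(22266 + (55022 + 175245)) = sqrt(22266 + 230267) = sqrt(252533)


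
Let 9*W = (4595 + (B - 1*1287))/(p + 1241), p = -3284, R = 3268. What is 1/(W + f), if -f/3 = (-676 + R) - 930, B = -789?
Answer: -18387/91680101 ≈ -0.00020056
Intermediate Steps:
W = -2519/18387 (W = ((4595 + (-789 - 1*1287))/(-3284 + 1241))/9 = ((4595 + (-789 - 1287))/(-2043))/9 = ((4595 - 2076)*(-1/2043))/9 = (2519*(-1/2043))/9 = (⅑)*(-2519/2043) = -2519/18387 ≈ -0.13700)
f = -4986 (f = -3*((-676 + 3268) - 930) = -3*(2592 - 930) = -3*1662 = -4986)
1/(W + f) = 1/(-2519/18387 - 4986) = 1/(-91680101/18387) = -18387/91680101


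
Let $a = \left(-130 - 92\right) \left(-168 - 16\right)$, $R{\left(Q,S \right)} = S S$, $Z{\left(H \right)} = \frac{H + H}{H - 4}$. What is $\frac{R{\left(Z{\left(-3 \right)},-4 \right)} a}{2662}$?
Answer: $\frac{326784}{1331} \approx 245.52$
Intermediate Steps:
$Z{\left(H \right)} = \frac{2 H}{-4 + H}$
$R{\left(Q,S \right)} = S^{2}$
$a = 40848$ ($a = \left(-222\right) \left(-184\right) = 40848$)
$\frac{R{\left(Z{\left(-3 \right)},-4 \right)} a}{2662} = \frac{\left(-4\right)^{2} \cdot 40848}{2662} = 16 \cdot 40848 \cdot \frac{1}{2662} = 653568 \cdot \frac{1}{2662} = \frac{326784}{1331}$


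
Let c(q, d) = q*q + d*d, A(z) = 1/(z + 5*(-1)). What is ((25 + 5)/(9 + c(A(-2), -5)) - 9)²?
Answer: 183142089/2778889 ≈ 65.905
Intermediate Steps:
A(z) = 1/(-5 + z) (A(z) = 1/(z - 5) = 1/(-5 + z))
c(q, d) = d² + q² (c(q, d) = q² + d² = d² + q²)
((25 + 5)/(9 + c(A(-2), -5)) - 9)² = ((25 + 5)/(9 + ((-5)² + (1/(-5 - 2))²)) - 9)² = (30/(9 + (25 + (1/(-7))²)) - 9)² = (30/(9 + (25 + (-⅐)²)) - 9)² = (30/(9 + (25 + 1/49)) - 9)² = (30/(9 + 1226/49) - 9)² = (30/(1667/49) - 9)² = (30*(49/1667) - 9)² = (1470/1667 - 9)² = (-13533/1667)² = 183142089/2778889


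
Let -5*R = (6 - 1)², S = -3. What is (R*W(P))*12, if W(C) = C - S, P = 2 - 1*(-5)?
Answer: -600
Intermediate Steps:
P = 7 (P = 2 + 5 = 7)
W(C) = 3 + C (W(C) = C - 1*(-3) = C + 3 = 3 + C)
R = -5 (R = -(6 - 1)²/5 = -⅕*5² = -⅕*25 = -5)
(R*W(P))*12 = -5*(3 + 7)*12 = -5*10*12 = -50*12 = -600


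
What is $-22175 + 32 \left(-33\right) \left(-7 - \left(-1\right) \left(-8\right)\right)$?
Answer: $-6335$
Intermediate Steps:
$-22175 + 32 \left(-33\right) \left(-7 - \left(-1\right) \left(-8\right)\right) = -22175 - 1056 \left(-7 - 8\right) = -22175 - -15840 = -22175 + 15840 = -6335$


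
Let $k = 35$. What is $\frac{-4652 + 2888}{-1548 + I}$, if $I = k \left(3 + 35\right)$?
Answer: $\frac{882}{109} \approx 8.0917$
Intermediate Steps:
$I = 1330$ ($I = 35 \left(3 + 35\right) = 35 \cdot 38 = 1330$)
$\frac{-4652 + 2888}{-1548 + I} = \frac{-4652 + 2888}{-1548 + 1330} = - \frac{1764}{-218} = \left(-1764\right) \left(- \frac{1}{218}\right) = \frac{882}{109}$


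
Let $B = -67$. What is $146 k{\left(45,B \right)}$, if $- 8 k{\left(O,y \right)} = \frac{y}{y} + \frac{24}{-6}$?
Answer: $\frac{219}{4} \approx 54.75$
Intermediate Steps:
$k{\left(O,y \right)} = \frac{3}{8}$ ($k{\left(O,y \right)} = - \frac{\frac{y}{y} + \frac{24}{-6}}{8} = - \frac{1 + 24 \left(- \frac{1}{6}\right)}{8} = - \frac{1 - 4}{8} = \left(- \frac{1}{8}\right) \left(-3\right) = \frac{3}{8}$)
$146 k{\left(45,B \right)} = 146 \cdot \frac{3}{8} = \frac{219}{4}$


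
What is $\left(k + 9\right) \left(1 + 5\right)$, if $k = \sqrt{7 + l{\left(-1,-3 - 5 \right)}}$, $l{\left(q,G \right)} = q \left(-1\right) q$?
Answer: $54 + 6 \sqrt{6} \approx 68.697$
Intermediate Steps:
$l{\left(q,G \right)} = - q^{2}$ ($l{\left(q,G \right)} = - q q = - q^{2}$)
$k = \sqrt{6}$ ($k = \sqrt{7 - \left(-1\right)^{2}} = \sqrt{7 - 1} = \sqrt{6} \approx 2.4495$)
$\left(k + 9\right) \left(1 + 5\right) = \left(\sqrt{6} + 9\right) \left(1 + 5\right) = \left(9 + \sqrt{6}\right) 6 = 54 + 6 \sqrt{6}$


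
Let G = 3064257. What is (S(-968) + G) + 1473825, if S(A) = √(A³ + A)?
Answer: 4538082 + 110*I*√74962 ≈ 4.5381e+6 + 30117.0*I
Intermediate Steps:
S(A) = √(A + A³)
(S(-968) + G) + 1473825 = (√(-968 + (-968)³) + 3064257) + 1473825 = (√(-968 - 907039232) + 3064257) + 1473825 = (√(-907040200) + 3064257) + 1473825 = (110*I*√74962 + 3064257) + 1473825 = (3064257 + 110*I*√74962) + 1473825 = 4538082 + 110*I*√74962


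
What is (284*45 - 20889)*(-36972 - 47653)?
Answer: 686224125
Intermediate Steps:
(284*45 - 20889)*(-36972 - 47653) = (12780 - 20889)*(-84625) = -8109*(-84625) = 686224125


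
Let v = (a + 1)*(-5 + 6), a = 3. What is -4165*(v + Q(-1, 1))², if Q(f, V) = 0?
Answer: -66640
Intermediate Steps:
v = 4 (v = (3 + 1)*(-5 + 6) = 4*1 = 4)
-4165*(v + Q(-1, 1))² = -4165*(4 + 0)² = -4165*4² = -4165*16 = -66640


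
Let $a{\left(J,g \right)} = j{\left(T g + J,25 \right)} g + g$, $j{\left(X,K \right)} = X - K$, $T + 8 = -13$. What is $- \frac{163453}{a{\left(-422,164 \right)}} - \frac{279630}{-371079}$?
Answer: $\frac{26560747843}{26303728760} \approx 1.0098$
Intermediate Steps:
$T = -21$ ($T = -8 - 13 = -21$)
$a{\left(J,g \right)} = g + g \left(-25 + J - 21 g\right)$ ($a{\left(J,g \right)} = \left(\left(- 21 g + J\right) - 25\right) g + g = \left(\left(J - 21 g\right) - 25\right) g + g = \left(-25 + J - 21 g\right) g + g = g \left(-25 + J - 21 g\right) + g = g + g \left(-25 + J - 21 g\right)$)
$- \frac{163453}{a{\left(-422,164 \right)}} - \frac{279630}{-371079} = - \frac{163453}{164 \left(-24 - 422 - 3444\right)} - \frac{279630}{-371079} = - \frac{163453}{164 \left(-24 - 422 - 3444\right)} - - \frac{31070}{41231} = - \frac{163453}{164 \left(-3890\right)} + \frac{31070}{41231} = - \frac{163453}{-637960} + \frac{31070}{41231} = \left(-163453\right) \left(- \frac{1}{637960}\right) + \frac{31070}{41231} = \frac{163453}{637960} + \frac{31070}{41231} = \frac{26560747843}{26303728760}$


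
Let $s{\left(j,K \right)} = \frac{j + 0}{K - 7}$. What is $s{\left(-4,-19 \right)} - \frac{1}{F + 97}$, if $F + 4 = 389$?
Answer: $\frac{951}{6266} \approx 0.15177$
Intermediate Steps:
$F = 385$ ($F = -4 + 389 = 385$)
$s{\left(j,K \right)} = \frac{j}{-7 + K}$
$s{\left(-4,-19 \right)} - \frac{1}{F + 97} = - \frac{4}{-7 - 19} - \frac{1}{385 + 97} = - \frac{4}{-26} - \frac{1}{482} = \left(-4\right) \left(- \frac{1}{26}\right) - \frac{1}{482} = \frac{2}{13} - \frac{1}{482} = \frac{951}{6266}$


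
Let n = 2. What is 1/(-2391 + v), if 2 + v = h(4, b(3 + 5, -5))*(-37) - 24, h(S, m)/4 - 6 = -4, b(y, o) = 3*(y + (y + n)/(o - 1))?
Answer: -1/2713 ≈ -0.00036860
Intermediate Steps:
b(y, o) = 3*y + 3*(2 + y)/(-1 + o) (b(y, o) = 3*(y + (y + 2)/(o - 1)) = 3*(y + (2 + y)/(-1 + o)) = 3*y + 3*(2 + y)/(-1 + o))
h(S, m) = 8 (h(S, m) = 24 + 4*(-4) = 24 - 16 = 8)
v = -322 (v = -2 + (8*(-37) - 24) = -2 + (-296 - 24) = -2 - 320 = -322)
1/(-2391 + v) = 1/(-2391 - 322) = 1/(-2713) = -1/2713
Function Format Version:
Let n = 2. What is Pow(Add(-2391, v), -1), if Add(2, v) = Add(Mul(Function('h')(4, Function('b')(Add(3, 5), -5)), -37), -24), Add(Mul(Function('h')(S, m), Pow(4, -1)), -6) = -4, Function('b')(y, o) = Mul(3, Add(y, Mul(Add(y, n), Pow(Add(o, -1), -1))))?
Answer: Rational(-1, 2713) ≈ -0.00036860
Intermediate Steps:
Function('b')(y, o) = Add(Mul(3, y), Mul(3, Pow(Add(-1, o), -1), Add(2, y))) (Function('b')(y, o) = Mul(3, Add(y, Mul(Add(y, 2), Pow(Add(o, -1), -1)))) = Mul(3, Add(y, Mul(Add(2, y), Pow(Add(-1, o), -1)))) = Mul(3, Add(y, Mul(Pow(Add(-1, o), -1), Add(2, y)))) = Add(Mul(3, y), Mul(3, Pow(Add(-1, o), -1), Add(2, y))))
Function('h')(S, m) = 8 (Function('h')(S, m) = Add(24, Mul(4, -4)) = Add(24, -16) = 8)
v = -322 (v = Add(-2, Add(Mul(8, -37), -24)) = Add(-2, Add(-296, -24)) = Add(-2, -320) = -322)
Pow(Add(-2391, v), -1) = Pow(Add(-2391, -322), -1) = Pow(-2713, -1) = Rational(-1, 2713)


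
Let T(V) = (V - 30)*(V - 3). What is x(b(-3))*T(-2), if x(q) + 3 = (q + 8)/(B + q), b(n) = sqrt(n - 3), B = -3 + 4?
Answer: -160 - 160*I*sqrt(6) ≈ -160.0 - 391.92*I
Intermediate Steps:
B = 1
b(n) = sqrt(-3 + n)
T(V) = (-30 + V)*(-3 + V)
x(q) = -3 + (8 + q)/(1 + q) (x(q) = -3 + (q + 8)/(1 + q) = -3 + (8 + q)/(1 + q))
x(b(-3))*T(-2) = ((5 - 2*sqrt(-3 - 3))/(1 + sqrt(-3 - 3)))*(90 + (-2)**2 - 33*(-2)) = ((5 - 2*I*sqrt(6))/(1 + sqrt(-6)))*(90 + 4 + 66) = ((5 - 2*I*sqrt(6))/(1 + I*sqrt(6)))*160 = 160*(5 - 2*I*sqrt(6))/(1 + I*sqrt(6))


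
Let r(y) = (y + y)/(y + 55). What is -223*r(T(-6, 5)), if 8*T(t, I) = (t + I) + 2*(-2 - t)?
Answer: -3122/447 ≈ -6.9843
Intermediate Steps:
T(t, I) = -½ - t/8 + I/8 (T(t, I) = ((t + I) + 2*(-2 - t))/8 = ((I + t) + (-4 - 2*t))/8 = (-4 + I - t)/8 = -½ - t/8 + I/8)
r(y) = 2*y/(55 + y) (r(y) = (2*y)/(55 + y) = 2*y/(55 + y))
-223*r(T(-6, 5)) = -446*(-½ - ⅛*(-6) + (⅛)*5)/(55 + (-½ - ⅛*(-6) + (⅛)*5)) = -446*(-½ + ¾ + 5/8)/(55 + (-½ + ¾ + 5/8)) = -446*7/(8*(55 + 7/8)) = -446*7/(8*447/8) = -446*7*8/(8*447) = -223*14/447 = -3122/447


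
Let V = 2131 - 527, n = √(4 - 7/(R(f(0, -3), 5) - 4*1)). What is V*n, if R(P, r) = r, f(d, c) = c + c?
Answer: 1604*I*√3 ≈ 2778.2*I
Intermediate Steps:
f(d, c) = 2*c
n = I*√3 (n = √(4 - 7/(5 - 4*1)) = √(4 - 7/(5 - 4)) = √(4 - 7/1) = √(4 - 7*1) = √(4 - 7) = √(-3) = I*√3 ≈ 1.732*I)
V = 1604
V*n = 1604*(I*√3) = 1604*I*√3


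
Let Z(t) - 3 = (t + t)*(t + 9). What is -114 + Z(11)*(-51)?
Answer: -22707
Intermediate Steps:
Z(t) = 3 + 2*t*(9 + t) (Z(t) = 3 + (t + t)*(t + 9) = 3 + (2*t)*(9 + t) = 3 + 2*t*(9 + t))
-114 + Z(11)*(-51) = -114 + (3 + 2*11² + 18*11)*(-51) = -114 + (3 + 2*121 + 198)*(-51) = -114 + (3 + 242 + 198)*(-51) = -114 + 443*(-51) = -114 - 22593 = -22707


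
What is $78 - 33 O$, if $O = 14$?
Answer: $-384$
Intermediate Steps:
$78 - 33 O = 78 - 462 = -384$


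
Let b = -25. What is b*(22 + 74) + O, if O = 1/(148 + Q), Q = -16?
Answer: -316799/132 ≈ -2400.0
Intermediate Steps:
O = 1/132 (O = 1/(148 - 16) = 1/132 ≈ 0.0075758)
b*(22 + 74) + O = -25*(22 + 74) + 1/132 = -25*96 + 1/132 = -2400 + 1/132 = -316799/132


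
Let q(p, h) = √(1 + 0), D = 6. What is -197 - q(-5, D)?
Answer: -198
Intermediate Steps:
q(p, h) = 1 (q(p, h) = √1 = 1)
-197 - q(-5, D) = -197 - 1*1 = -197 - 1 = -198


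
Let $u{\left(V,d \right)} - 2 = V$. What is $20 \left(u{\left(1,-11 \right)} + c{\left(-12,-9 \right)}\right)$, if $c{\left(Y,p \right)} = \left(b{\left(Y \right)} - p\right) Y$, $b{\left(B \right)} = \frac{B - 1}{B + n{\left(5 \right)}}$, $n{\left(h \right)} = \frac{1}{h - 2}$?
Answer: $- \frac{16572}{7} \approx -2367.4$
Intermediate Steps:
$n{\left(h \right)} = \frac{1}{-2 + h}$
$u{\left(V,d \right)} = 2 + V$
$b{\left(B \right)} = \frac{-1 + B}{\frac{1}{3} + B}$ ($b{\left(B \right)} = \frac{B - 1}{B + \frac{1}{-2 + 5}} = \frac{-1 + B}{B + \frac{1}{3}} = \frac{-1 + B}{\frac{1}{3} + B}$)
$c{\left(Y,p \right)} = Y \left(- p + \frac{3 \left(-1 + Y\right)}{1 + 3 Y}\right)$ ($c{\left(Y,p \right)} = \left(\frac{3 \left(-1 + Y\right)}{1 + 3 Y} - p\right) Y = \left(- p + \frac{3 \left(-1 + Y\right)}{1 + 3 Y}\right) Y = Y \left(- p + \frac{3 \left(-1 + Y\right)}{1 + 3 Y}\right)$)
$20 \left(u{\left(1,-11 \right)} + c{\left(-12,-9 \right)}\right) = 20 \left(\left(2 + 1\right) - \frac{12 \left(-3 - -9 + 3 \left(-12\right) - \left(-36\right) \left(-9\right)\right)}{1 + 3 \left(-12\right)}\right) = 20 \left(3 - \frac{12 \left(-3 + 9 - 36 - 324\right)}{1 - 36}\right) = 20 \left(3 - 12 \frac{1}{-35} \left(-354\right)\right) = 20 \left(3 - \left(- \frac{12}{35}\right) \left(-354\right)\right) = 20 \left(3 - \frac{4248}{35}\right) = 20 \left(- \frac{4143}{35}\right) = - \frac{16572}{7}$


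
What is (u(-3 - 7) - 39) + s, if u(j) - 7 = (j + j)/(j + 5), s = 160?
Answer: 132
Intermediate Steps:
u(j) = 7 + 2*j/(5 + j) (u(j) = 7 + (j + j)/(j + 5) = 7 + (2*j)/(5 + j) = 7 + 2*j/(5 + j))
(u(-3 - 7) - 39) + s = ((35 + 9*(-3 - 7))/(5 + (-3 - 7)) - 39) + 160 = ((35 + 9*(-10))/(5 - 10) - 39) + 160 = ((35 - 90)/(-5) - 39) + 160 = (-⅕*(-55) - 39) + 160 = (11 - 39) + 160 = -28 + 160 = 132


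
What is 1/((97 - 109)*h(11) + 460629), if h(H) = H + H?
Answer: 1/460365 ≈ 2.1722e-6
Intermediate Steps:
h(H) = 2*H
1/((97 - 109)*h(11) + 460629) = 1/((97 - 109)*(2*11) + 460629) = 1/(-12*22 + 460629) = 1/(-264 + 460629) = 1/460365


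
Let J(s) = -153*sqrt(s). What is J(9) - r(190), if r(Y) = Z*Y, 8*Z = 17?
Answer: -3451/4 ≈ -862.75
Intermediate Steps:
Z = 17/8 (Z = (1/8)*17 = 17/8 ≈ 2.1250)
r(Y) = 17*Y/8
J(9) - r(190) = -153*sqrt(9) - 17*190/8 = -153*3 - 1*1615/4 = -459 - 1615/4 = -3451/4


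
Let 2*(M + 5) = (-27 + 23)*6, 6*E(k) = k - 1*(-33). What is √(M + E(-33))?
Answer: I*√17 ≈ 4.1231*I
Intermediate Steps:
E(k) = 11/2 + k/6 (E(k) = (k - 1*(-33))/6 = (k + 33)/6 = (33 + k)/6 = 11/2 + k/6)
M = -17 (M = -5 + ((-27 + 23)*6)/2 = -5 + (-4*6)/2 = -5 + (½)*(-24) = -5 - 12 = -17)
√(M + E(-33)) = √(-17 + (11/2 + (⅙)*(-33))) = √(-17 + (11/2 - 11/2)) = √(-17 + 0) = √(-17) = I*√17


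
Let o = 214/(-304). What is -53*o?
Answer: 5671/152 ≈ 37.309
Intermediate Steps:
o = -107/152 (o = 214*(-1/304) = -107/152 ≈ -0.70395)
-53*o = -53*(-107/152) = 5671/152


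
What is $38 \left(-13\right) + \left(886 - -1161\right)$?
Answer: $1553$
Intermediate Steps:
$38 \left(-13\right) + \left(886 - -1161\right) = -494 + \left(886 + 1161\right) = -494 + 2047 = 1553$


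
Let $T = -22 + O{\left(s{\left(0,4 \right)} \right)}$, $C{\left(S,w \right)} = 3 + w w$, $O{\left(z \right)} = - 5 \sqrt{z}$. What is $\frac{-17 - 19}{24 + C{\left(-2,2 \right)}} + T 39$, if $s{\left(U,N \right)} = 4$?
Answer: $- \frac{38724}{31} \approx -1249.2$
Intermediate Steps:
$C{\left(S,w \right)} = 3 + w^{2}$
$T = -32$ ($T = -22 - 5 \sqrt{4} = -22 - 10 = -32$)
$\frac{-17 - 19}{24 + C{\left(-2,2 \right)}} + T 39 = \frac{-17 - 19}{24 + \left(3 + 2^{2}\right)} - 1248 = - \frac{36}{24 + \left(3 + 4\right)} - 1248 = - \frac{36}{24 + 7} - 1248 = - \frac{36}{31} - 1248 = - \frac{38724}{31}$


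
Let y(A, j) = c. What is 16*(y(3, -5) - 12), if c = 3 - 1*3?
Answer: -192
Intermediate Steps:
c = 0 (c = 3 - 3 = 0)
y(A, j) = 0
16*(y(3, -5) - 12) = 16*(0 - 12) = 16*(-12) = -192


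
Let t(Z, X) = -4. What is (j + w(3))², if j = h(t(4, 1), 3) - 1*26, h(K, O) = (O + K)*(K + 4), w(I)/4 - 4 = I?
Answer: 4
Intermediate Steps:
w(I) = 16 + 4*I
h(K, O) = (4 + K)*(K + O) (h(K, O) = (K + O)*(4 + K) = (4 + K)*(K + O))
j = -26 (j = ((-4)² + 4*(-4) + 4*3 - 4*3) - 1*26 = (16 - 16 + 12 - 12) - 26 = 0 - 26 = -26)
(j + w(3))² = (-26 + (16 + 4*3))² = (-26 + (16 + 12))² = (-26 + 28)² = 2² = 4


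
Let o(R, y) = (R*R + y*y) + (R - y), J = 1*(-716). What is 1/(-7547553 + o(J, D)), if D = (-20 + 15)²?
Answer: -1/7035013 ≈ -1.4215e-7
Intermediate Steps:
D = 25 (D = (-5)² = 25)
J = -716
o(R, y) = R + R² + y² - y (o(R, y) = (R² + y²) + (R - y) = R + R² + y² - y)
1/(-7547553 + o(J, D)) = 1/(-7547553 + (-716 + (-716)² + 25² - 1*25)) = 1/(-7547553 + (-716 + 512656 + 625 - 25)) = 1/(-7547553 + 512540) = 1/(-7035013) = -1/7035013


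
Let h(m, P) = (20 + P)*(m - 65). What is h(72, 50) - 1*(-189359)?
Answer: 189849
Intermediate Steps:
h(m, P) = (-65 + m)*(20 + P) (h(m, P) = (20 + P)*(-65 + m) = (-65 + m)*(20 + P))
h(72, 50) - 1*(-189359) = (-1300 - 65*50 + 20*72 + 50*72) - 1*(-189359) = (-1300 - 3250 + 1440 + 3600) + 189359 = 490 + 189359 = 189849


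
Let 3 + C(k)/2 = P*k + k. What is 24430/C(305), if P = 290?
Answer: 12215/88752 ≈ 0.13763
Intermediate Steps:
C(k) = -6 + 582*k (C(k) = -6 + 2*(290*k + k) = -6 + 2*(291*k) = -6 + 582*k)
24430/C(305) = 24430/(-6 + 582*305) = 24430/(-6 + 177510) = 24430/177504 = 24430*(1/177504) = 12215/88752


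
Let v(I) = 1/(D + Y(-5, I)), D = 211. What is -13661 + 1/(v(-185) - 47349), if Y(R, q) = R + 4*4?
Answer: -143597287519/10511477 ≈ -13661.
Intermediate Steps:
Y(R, q) = 16 + R (Y(R, q) = R + 16 = 16 + R)
v(I) = 1/222 (v(I) = 1/(211 + (16 - 5)) = 1/(211 + 11) = 1/222)
-13661 + 1/(v(-185) - 47349) = -13661 + 1/(1/222 - 47349) = -13661 + 1/(-10511477/222) = -13661 - 222/10511477 = -143597287519/10511477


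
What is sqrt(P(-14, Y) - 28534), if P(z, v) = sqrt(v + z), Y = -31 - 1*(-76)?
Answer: sqrt(-28534 + sqrt(31)) ≈ 168.9*I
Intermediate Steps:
Y = 45 (Y = -31 + 76 = 45)
sqrt(P(-14, Y) - 28534) = sqrt(sqrt(45 - 14) - 28534) = sqrt(sqrt(31) - 28534) = sqrt(-28534 + sqrt(31))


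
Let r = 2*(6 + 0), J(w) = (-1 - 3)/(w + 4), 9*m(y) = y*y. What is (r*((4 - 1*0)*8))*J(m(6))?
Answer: -192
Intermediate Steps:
m(y) = y²/9 (m(y) = (y*y)/9 = y²/9)
J(w) = -4/(4 + w)
r = 12 (r = 2*6 = 12)
(r*((4 - 1*0)*8))*J(m(6)) = (12*((4 - 1*0)*8))*(-4/(4 + (⅑)*6²)) = (12*((4 + 0)*8))*(-4/(4 + (⅑)*36)) = (12*(4*8))*(-4/(4 + 4)) = (12*32)*(-4/8) = 384*(-4*⅛) = 384*(-½) = -192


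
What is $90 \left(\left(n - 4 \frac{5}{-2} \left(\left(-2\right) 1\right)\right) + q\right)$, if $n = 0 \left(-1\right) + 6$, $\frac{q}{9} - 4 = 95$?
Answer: $78930$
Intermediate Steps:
$q = 891$ ($q = 36 + 9 \cdot 95 = 36 + 855 = 891$)
$n = 6$ ($n = 0 + 6 = 6$)
$90 \left(\left(n - 4 \frac{5}{-2} \left(\left(-2\right) 1\right)\right) + q\right) = 90 \left(\left(6 - 4 \frac{5}{-2} \left(\left(-2\right) 1\right)\right) + 891\right) = 90 \left(\left(6 - 4 \cdot 5 \left(- \frac{1}{2}\right) \left(-2\right)\right) + 891\right) = 90 \left(\left(6 - 4 \left(\left(- \frac{5}{2}\right) \left(-2\right)\right)\right) + 891\right) = 90 \left(\left(6 - 20\right) + 891\right) = 90 \left(-14 + 891\right) = 90 \cdot 877 = 78930$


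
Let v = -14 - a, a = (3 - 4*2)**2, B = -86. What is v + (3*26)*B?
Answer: -6747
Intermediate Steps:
a = 25 (a = (3 - 8)**2 = (-5)**2 = 25)
v = -39 (v = -14 - 1*25 = -14 - 25 = -39)
v + (3*26)*B = -39 + (3*26)*(-86) = -39 + 78*(-86) = -39 - 6708 = -6747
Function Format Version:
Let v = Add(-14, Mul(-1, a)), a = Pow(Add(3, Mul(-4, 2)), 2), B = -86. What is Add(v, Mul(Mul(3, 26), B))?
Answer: -6747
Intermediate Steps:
a = 25 (a = Pow(Add(3, -8), 2) = Pow(-5, 2) = 25)
v = -39 (v = Add(-14, Mul(-1, 25)) = Add(-14, -25) = -39)
Add(v, Mul(Mul(3, 26), B)) = Add(-39, Mul(Mul(3, 26), -86)) = Add(-39, Mul(78, -86)) = Add(-39, -6708) = -6747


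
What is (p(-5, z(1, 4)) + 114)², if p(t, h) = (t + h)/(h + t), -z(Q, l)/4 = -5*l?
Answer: 13225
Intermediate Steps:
z(Q, l) = 20*l (z(Q, l) = -(-20)*l = 20*l)
p(t, h) = 1 (p(t, h) = (h + t)/(h + t) = 1)
(p(-5, z(1, 4)) + 114)² = (1 + 114)² = 115² = 13225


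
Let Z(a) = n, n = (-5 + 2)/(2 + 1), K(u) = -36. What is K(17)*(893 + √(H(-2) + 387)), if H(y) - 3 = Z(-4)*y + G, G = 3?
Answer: -32148 - 36*√395 ≈ -32864.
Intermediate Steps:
n = -1 (n = -3/3 = -3*⅓ = -1)
Z(a) = -1
H(y) = 6 - y (H(y) = 3 + (-y + 3) = 3 + (3 - y) = 6 - y)
K(17)*(893 + √(H(-2) + 387)) = -36*(893 + √((6 - 1*(-2)) + 387)) = -36*(893 + √((6 + 2) + 387)) = -36*(893 + √(8 + 387)) = -36*(893 + √395) = -32148 - 36*√395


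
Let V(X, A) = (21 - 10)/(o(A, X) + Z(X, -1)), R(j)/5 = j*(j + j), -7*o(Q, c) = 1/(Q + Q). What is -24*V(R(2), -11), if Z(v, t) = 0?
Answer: -40656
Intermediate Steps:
o(Q, c) = -1/(14*Q) (o(Q, c) = -1/(7*(Q + Q)) = -1/(2*Q)/7 = -1/(14*Q))
R(j) = 10*j² (R(j) = 5*(j*(j + j)) = 5*(j*(2*j)) = 5*(2*j²) = 10*j²)
V(X, A) = -154*A (V(X, A) = (21 - 10)/(-1/(14*A) + 0) = 11/((-1/(14*A))) = 11*(-14*A) = -154*A)
-24*V(R(2), -11) = -(-3696)*(-11) = -24*1694 = -40656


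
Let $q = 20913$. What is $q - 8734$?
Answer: $12179$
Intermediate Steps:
$q - 8734 = 20913 - 8734 = 12179$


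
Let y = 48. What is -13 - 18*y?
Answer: -877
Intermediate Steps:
-13 - 18*y = -13 - 18*48 = -13 - 864 = -877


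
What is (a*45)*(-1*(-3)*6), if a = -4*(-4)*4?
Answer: 51840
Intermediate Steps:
a = 64 (a = 16*4 = 64)
(a*45)*(-1*(-3)*6) = (64*45)*(-1*(-3)*6) = 2880*(3*6) = 2880*18 = 51840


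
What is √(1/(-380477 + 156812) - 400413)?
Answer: I*√20031073641532590/223665 ≈ 632.78*I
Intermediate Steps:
√(1/(-380477 + 156812) - 400413) = √(1/(-223665) - 400413) = √(-1/223665 - 400413) = √(-89558373646/223665) = I*√20031073641532590/223665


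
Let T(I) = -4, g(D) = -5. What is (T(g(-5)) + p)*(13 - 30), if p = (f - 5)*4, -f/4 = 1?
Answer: 680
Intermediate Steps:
f = -4 (f = -4*1 = -4)
p = -36 (p = (-4 - 5)*4 = -9*4 = -36)
(T(g(-5)) + p)*(13 - 30) = (-4 - 36)*(13 - 30) = -40*(-17) = 680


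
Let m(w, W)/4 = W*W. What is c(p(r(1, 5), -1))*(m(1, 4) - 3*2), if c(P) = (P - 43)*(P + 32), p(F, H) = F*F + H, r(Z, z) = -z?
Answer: -61712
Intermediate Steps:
m(w, W) = 4*W² (m(w, W) = 4*(W*W) = 4*W²)
p(F, H) = H + F² (p(F, H) = F² + H = H + F²)
c(P) = (-43 + P)*(32 + P)
c(p(r(1, 5), -1))*(m(1, 4) - 3*2) = (-1376 + (-1 + (-1*5)²)² - 11*(-1 + (-1*5)²))*(4*4² - 3*2) = (-1376 + (-1 + (-5)²)² - 11*(-1 + (-5)²))*(4*16 - 6) = (-1376 + (-1 + 25)² - 11*(-1 + 25))*(64 - 6) = (-1376 + 24² - 11*24)*58 = (-1376 + 576 - 264)*58 = -1064*58 = -61712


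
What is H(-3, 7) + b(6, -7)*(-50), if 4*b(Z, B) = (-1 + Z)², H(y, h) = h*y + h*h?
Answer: -569/2 ≈ -284.50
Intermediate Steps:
H(y, h) = h² + h*y (H(y, h) = h*y + h² = h² + h*y)
b(Z, B) = (-1 + Z)²/4
H(-3, 7) + b(6, -7)*(-50) = 7*(7 - 3) + ((-1 + 6)²/4)*(-50) = 7*4 + ((¼)*5²)*(-50) = 28 + ((¼)*25)*(-50) = 28 + (25/4)*(-50) = 28 - 625/2 = -569/2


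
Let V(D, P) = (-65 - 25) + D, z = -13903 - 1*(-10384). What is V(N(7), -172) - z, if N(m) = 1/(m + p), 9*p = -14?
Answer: 168030/49 ≈ 3429.2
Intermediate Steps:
p = -14/9 (p = (⅑)*(-14) = -14/9 ≈ -1.5556)
N(m) = 1/(-14/9 + m) (N(m) = 1/(m - 14/9) = 1/(-14/9 + m))
z = -3519 (z = -13903 + 10384 = -3519)
V(D, P) = -90 + D
V(N(7), -172) - z = (-90 + 9/(-14 + 9*7)) - 1*(-3519) = (-90 + 9/(-14 + 63)) + 3519 = (-90 + 9/49) + 3519 = -4401/49 + 3519 = 168030/49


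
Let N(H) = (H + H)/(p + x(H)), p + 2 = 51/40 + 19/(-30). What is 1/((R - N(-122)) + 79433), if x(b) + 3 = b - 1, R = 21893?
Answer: 15283/1548535978 ≈ 9.8693e-6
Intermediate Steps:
x(b) = -4 + b (x(b) = -3 + (b - 1) = -3 + (-1 + b) = -4 + b)
p = -163/120 (p = -2 + (51/40 + 19/(-30)) = -2 + (51*(1/40) + 19*(-1/30)) = -2 + (51/40 - 19/30) = -2 + 77/120 = -163/120 ≈ -1.3583)
N(H) = 2*H/(-643/120 + H) (N(H) = (H + H)/(-163/120 + (-4 + H)) = (2*H)/(-643/120 + H) = 2*H/(-643/120 + H))
1/((R - N(-122)) + 79433) = 1/((21893 - 240*(-122)/(-643 + 120*(-122))) + 79433) = 1/((21893 - 240*(-122)/(-643 - 14640)) + 79433) = 1/((21893 - 240*(-122)/(-15283)) + 79433) = 1/((21893 - 240*(-122)*(-1)/15283) + 79433) = 1/((21893 - 1*29280/15283) + 79433) = 1/((21893 - 29280/15283) + 79433) = 1/(334561439/15283 + 79433) = 1/(1548535978/15283) = 15283/1548535978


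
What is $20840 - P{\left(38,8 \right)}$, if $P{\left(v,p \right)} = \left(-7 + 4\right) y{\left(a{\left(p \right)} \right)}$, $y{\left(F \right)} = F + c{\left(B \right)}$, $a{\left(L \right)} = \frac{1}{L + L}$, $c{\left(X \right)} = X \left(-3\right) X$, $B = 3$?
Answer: $\frac{332147}{16} \approx 20759.0$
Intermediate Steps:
$c{\left(X \right)} = - 3 X^{2}$ ($c{\left(X \right)} = - 3 X X = - 3 X^{2}$)
$a{\left(L \right)} = \frac{1}{2 L}$
$y{\left(F \right)} = -27 + F$ ($y{\left(F \right)} = F - 3 \cdot 3^{2} = F - 27 = -27 + F$)
$P{\left(v,p \right)} = 81 - \frac{3}{2 p}$ ($P{\left(v,p \right)} = \left(-7 + 4\right) \left(-27 + \frac{1}{2 p}\right) = - 3 \left(-27 + \frac{1}{2 p}\right) = 81 - \frac{3}{2 p}$)
$20840 - P{\left(38,8 \right)} = 20840 - \left(81 - \frac{3}{2 \cdot 8}\right) = 20840 - \left(81 - \frac{3}{16}\right) = 20840 - \frac{1293}{16} = \frac{332147}{16}$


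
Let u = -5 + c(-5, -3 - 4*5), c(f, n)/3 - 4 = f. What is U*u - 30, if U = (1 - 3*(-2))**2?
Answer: -422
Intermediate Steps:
c(f, n) = 12 + 3*f
u = -8 (u = -5 + (12 + 3*(-5)) = -5 + (12 - 15) = -5 - 3 = -8)
U = 49 (U = (1 + 6)**2 = 7**2 = 49)
U*u - 30 = 49*(-8) - 30 = -392 - 30 = -422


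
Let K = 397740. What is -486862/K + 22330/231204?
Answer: -720020192/638604715 ≈ -1.1275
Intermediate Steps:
-486862/K + 22330/231204 = -486862/397740 + 22330/231204 = -486862*1/397740 + 22330*(1/231204) = -243431/198870 + 11165/115602 = -720020192/638604715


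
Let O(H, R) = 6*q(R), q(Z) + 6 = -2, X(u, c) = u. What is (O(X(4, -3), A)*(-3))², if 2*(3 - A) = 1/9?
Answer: 20736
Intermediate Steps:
A = 53/18 (A = 3 - ½/9 = 3 - ½*⅑ = 3 - 1/18 = 53/18 ≈ 2.9444)
q(Z) = -8 (q(Z) = -6 - 2 = -8)
O(H, R) = -48 (O(H, R) = 6*(-8) = -48)
(O(X(4, -3), A)*(-3))² = (-48*(-3))² = 144² = 20736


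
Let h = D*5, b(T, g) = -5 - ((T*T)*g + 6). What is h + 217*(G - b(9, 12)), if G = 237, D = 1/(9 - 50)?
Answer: 10854335/41 ≈ 2.6474e+5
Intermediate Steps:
D = -1/41 (D = 1/(-41) = -1/41 ≈ -0.024390)
b(T, g) = -11 - g*T² (b(T, g) = -5 - (T²*g + 6) = -5 - (g*T² + 6) = -5 - (6 + g*T²) = -5 + (-6 - g*T²) = -11 - g*T²)
h = -5/41 (h = -1/41*5 = -5/41 ≈ -0.12195)
h + 217*(G - b(9, 12)) = -5/41 + 217*(237 - (-11 - 1*12*9²)) = -5/41 + 217*(237 - (-11 - 1*12*81)) = -5/41 + 217*(237 - (-11 - 972)) = -5/41 + 217*(237 - 1*(-983)) = -5/41 + 217*(237 + 983) = -5/41 + 217*1220 = -5/41 + 264740 = 10854335/41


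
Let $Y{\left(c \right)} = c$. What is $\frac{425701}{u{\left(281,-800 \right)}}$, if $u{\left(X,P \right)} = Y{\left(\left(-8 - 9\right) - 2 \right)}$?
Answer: $- \frac{425701}{19} \approx -22405.0$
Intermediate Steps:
$u{\left(X,P \right)} = -19$ ($u{\left(X,P \right)} = \left(-8 - 9\right) - 2 = -17 - 2 = -19$)
$\frac{425701}{u{\left(281,-800 \right)}} = \frac{425701}{-19} = 425701 \left(- \frac{1}{19}\right) = - \frac{425701}{19}$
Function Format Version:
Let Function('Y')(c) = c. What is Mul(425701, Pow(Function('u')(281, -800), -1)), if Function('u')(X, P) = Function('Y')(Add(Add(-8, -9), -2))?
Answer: Rational(-425701, 19) ≈ -22405.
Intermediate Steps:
Function('u')(X, P) = -19 (Function('u')(X, P) = Add(Add(-8, -9), -2) = Add(-17, -2) = -19)
Mul(425701, Pow(Function('u')(281, -800), -1)) = Mul(425701, Pow(-19, -1)) = Mul(425701, Rational(-1, 19)) = Rational(-425701, 19)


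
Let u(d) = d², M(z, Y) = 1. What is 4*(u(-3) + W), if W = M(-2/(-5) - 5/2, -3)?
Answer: 40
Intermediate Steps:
W = 1
4*(u(-3) + W) = 4*((-3)² + 1) = 4*(9 + 1) = 4*10 = 40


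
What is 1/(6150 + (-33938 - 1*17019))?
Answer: -1/44807 ≈ -2.2318e-5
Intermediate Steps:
1/(6150 + (-33938 - 1*17019)) = 1/(6150 + (-33938 - 17019)) = 1/(6150 - 50957) = 1/(-44807) = -1/44807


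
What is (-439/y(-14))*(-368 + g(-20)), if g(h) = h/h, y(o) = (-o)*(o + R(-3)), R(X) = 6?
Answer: -161113/112 ≈ -1438.5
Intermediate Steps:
y(o) = -o*(6 + o) (y(o) = (-o)*(o + 6) = (-o)*(6 + o) = -o*(6 + o))
g(h) = 1
(-439/y(-14))*(-368 + g(-20)) = (-439*1/(14*(6 - 14)))*(-368 + 1) = -439/((-1*(-14)*(-8)))*(-367) = -439/(-112)*(-367) = -439*(-1/112)*(-367) = (439/112)*(-367) = -161113/112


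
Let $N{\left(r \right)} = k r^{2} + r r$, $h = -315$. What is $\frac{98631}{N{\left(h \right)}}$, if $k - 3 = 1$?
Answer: $\frac{3653}{18375} \approx 0.1988$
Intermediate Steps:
$k = 4$ ($k = 3 + 1 = 4$)
$N{\left(r \right)} = 5 r^{2}$ ($N{\left(r \right)} = 4 r^{2} + r r = 4 r^{2} + r^{2} = 5 r^{2}$)
$\frac{98631}{N{\left(h \right)}} = \frac{98631}{5 \left(-315\right)^{2}} = \frac{98631}{5 \cdot 99225} = \frac{98631}{496125} = 98631 \cdot \frac{1}{496125} = \frac{3653}{18375}$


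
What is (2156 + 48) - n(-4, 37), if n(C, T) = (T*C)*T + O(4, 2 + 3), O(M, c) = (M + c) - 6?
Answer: 7677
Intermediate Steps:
O(M, c) = -6 + M + c
n(C, T) = 3 + C*T**2 (n(C, T) = (T*C)*T + (-6 + 4 + (2 + 3)) = (C*T)*T + (-6 + 4 + 5) = C*T**2 + 3 = 3 + C*T**2)
(2156 + 48) - n(-4, 37) = (2156 + 48) - (3 - 4*37**2) = 2204 - (3 - 4*1369) = 2204 - (3 - 5476) = 2204 - 1*(-5473) = 2204 + 5473 = 7677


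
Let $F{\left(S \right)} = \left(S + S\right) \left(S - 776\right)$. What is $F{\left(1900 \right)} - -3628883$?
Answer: $7900083$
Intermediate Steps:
$F{\left(S \right)} = 2 S \left(-776 + S\right)$
$F{\left(1900 \right)} - -3628883 = 2 \cdot 1900 \left(-776 + 1900\right) - -3628883 = 2 \cdot 1900 \cdot 1124 + 3628883 = 4271200 + 3628883 = 7900083$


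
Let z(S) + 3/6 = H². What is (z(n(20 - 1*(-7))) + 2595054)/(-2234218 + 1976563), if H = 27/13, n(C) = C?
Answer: -877129541/87087390 ≈ -10.072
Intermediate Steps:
H = 27/13 (H = 27*(1/13) = 27/13 ≈ 2.0769)
z(S) = 1289/338 (z(S) = -½ + (27/13)² = -½ + 729/169 = 1289/338)
(z(n(20 - 1*(-7))) + 2595054)/(-2234218 + 1976563) = (1289/338 + 2595054)/(-2234218 + 1976563) = (877129541/338)/(-257655) = (877129541/338)*(-1/257655) = -877129541/87087390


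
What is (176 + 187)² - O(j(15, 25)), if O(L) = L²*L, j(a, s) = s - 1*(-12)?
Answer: 81116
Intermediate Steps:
j(a, s) = 12 + s (j(a, s) = s + 12 = 12 + s)
O(L) = L³
(176 + 187)² - O(j(15, 25)) = (176 + 187)² - (12 + 25)³ = 363² - 1*37³ = 131769 - 1*50653 = 131769 - 50653 = 81116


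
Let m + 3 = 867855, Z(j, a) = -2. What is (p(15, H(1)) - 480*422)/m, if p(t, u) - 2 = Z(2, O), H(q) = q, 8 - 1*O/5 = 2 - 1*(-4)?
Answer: -16880/72321 ≈ -0.23340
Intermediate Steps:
O = 10 (O = 40 - 5*(2 - 1*(-4)) = 40 - 5*(2 + 4) = 40 - 5*6 = 40 - 30 = 10)
m = 867852 (m = -3 + 867855 = 867852)
p(t, u) = 0 (p(t, u) = 2 - 2 = 0)
(p(15, H(1)) - 480*422)/m = (0 - 480*422)/867852 = (0 - 202560)*(1/867852) = -202560*1/867852 = -16880/72321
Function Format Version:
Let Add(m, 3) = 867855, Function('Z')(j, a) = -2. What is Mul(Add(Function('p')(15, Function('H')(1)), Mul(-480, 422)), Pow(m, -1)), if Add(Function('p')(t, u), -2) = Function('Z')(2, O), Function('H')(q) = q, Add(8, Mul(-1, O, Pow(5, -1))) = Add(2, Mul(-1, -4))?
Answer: Rational(-16880, 72321) ≈ -0.23340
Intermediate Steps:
O = 10 (O = Add(40, Mul(-5, Add(2, Mul(-1, -4)))) = Add(40, Mul(-5, Add(2, 4))) = Add(40, Mul(-5, 6)) = Add(40, -30) = 10)
m = 867852 (m = Add(-3, 867855) = 867852)
Function('p')(t, u) = 0 (Function('p')(t, u) = Add(2, -2) = 0)
Mul(Add(Function('p')(15, Function('H')(1)), Mul(-480, 422)), Pow(m, -1)) = Mul(Add(0, Mul(-480, 422)), Pow(867852, -1)) = Mul(Add(0, -202560), Rational(1, 867852)) = Mul(-202560, Rational(1, 867852)) = Rational(-16880, 72321)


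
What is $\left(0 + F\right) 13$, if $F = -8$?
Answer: $-104$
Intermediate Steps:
$\left(0 + F\right) 13 = \left(0 - 8\right) 13 = \left(-8\right) 13 = -104$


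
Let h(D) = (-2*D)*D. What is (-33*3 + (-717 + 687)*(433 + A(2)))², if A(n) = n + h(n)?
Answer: 166642281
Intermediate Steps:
h(D) = -2*D²
A(n) = n - 2*n²
(-33*3 + (-717 + 687)*(433 + A(2)))² = (-33*3 + (-717 + 687)*(433 + 2*(1 - 2*2)))² = (-99 - 30*(433 + 2*(1 - 4)))² = (-99 - 30*(433 + 2*(-3)))² = (-99 - 30*(433 - 6))² = (-99 - 30*427)² = (-99 - 12810)² = (-12909)² = 166642281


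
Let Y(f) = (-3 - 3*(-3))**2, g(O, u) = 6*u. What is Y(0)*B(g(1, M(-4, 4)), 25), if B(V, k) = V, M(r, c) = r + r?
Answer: -1728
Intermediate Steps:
M(r, c) = 2*r
Y(f) = 36 (Y(f) = (-3 + 9)**2 = 6**2 = 36)
Y(0)*B(g(1, M(-4, 4)), 25) = 36*(6*(2*(-4))) = 36*(6*(-8)) = 36*(-48) = -1728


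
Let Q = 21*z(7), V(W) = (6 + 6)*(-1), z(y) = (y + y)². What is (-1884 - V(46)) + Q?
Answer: 2244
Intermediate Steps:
z(y) = 4*y² (z(y) = (2*y)² = 4*y²)
V(W) = -12 (V(W) = 12*(-1) = -12)
Q = 4116 (Q = 21*(4*7²) = 21*(4*49) = 21*196 = 4116)
(-1884 - V(46)) + Q = (-1884 - 1*(-12)) + 4116 = (-1884 + 12) + 4116 = -1872 + 4116 = 2244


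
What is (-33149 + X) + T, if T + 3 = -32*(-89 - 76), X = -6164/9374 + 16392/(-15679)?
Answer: -2048367999438/73487473 ≈ -27874.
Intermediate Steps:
X = -125151982/73487473 (X = -6164*1/9374 + 16392*(-1/15679) = -3082/4687 - 16392/15679 = -125151982/73487473 ≈ -1.7030)
T = 5277 (T = -3 - 32*(-89 - 76) = -3 - 32*(-165) = -3 + 5280 = 5277)
(-33149 + X) + T = (-33149 - 125151982/73487473) + 5277 = -2436161394459/73487473 + 5277 = -2048367999438/73487473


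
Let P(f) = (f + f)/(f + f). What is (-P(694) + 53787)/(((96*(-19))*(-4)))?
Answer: 26893/3648 ≈ 7.3720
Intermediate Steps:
P(f) = 1 (P(f) = (2*f)/((2*f)) = (2*f)*(1/(2*f)) = 1)
(-P(694) + 53787)/(((96*(-19))*(-4))) = (-1*1 + 53787)/(((96*(-19))*(-4))) = (-1 + 53787)/((-1824*(-4))) = 53786/7296 = 53786*(1/7296) = 26893/3648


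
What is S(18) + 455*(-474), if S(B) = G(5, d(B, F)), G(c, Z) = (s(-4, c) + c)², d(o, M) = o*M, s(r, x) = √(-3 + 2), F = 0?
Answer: -215646 + 10*I ≈ -2.1565e+5 + 10.0*I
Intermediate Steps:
s(r, x) = I (s(r, x) = √(-1) = I)
d(o, M) = M*o
G(c, Z) = (I + c)²
S(B) = (5 + I)² (S(B) = (I + 5)² = (5 + I)²)
S(18) + 455*(-474) = (5 + I)² + 455*(-474) = (5 + I)² - 215670 = -215670 + (5 + I)²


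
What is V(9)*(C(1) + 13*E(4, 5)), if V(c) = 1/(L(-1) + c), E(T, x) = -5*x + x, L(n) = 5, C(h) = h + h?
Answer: -129/7 ≈ -18.429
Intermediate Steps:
C(h) = 2*h
E(T, x) = -4*x
V(c) = 1/(5 + c)
V(9)*(C(1) + 13*E(4, 5)) = (2*1 + 13*(-4*5))/(5 + 9) = (2 + 13*(-20))/14 = (2 - 260)/14 = (1/14)*(-258) = -129/7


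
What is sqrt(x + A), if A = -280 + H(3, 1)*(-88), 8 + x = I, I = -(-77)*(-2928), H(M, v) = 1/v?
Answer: 2*I*sqrt(56458) ≈ 475.22*I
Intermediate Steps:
I = -225456 (I = -77*2928 = -225456)
x = -225464 (x = -8 - 225456 = -225464)
A = -368 (A = -280 - 88/1 = -280 + 1*(-88) = -280 - 88 = -368)
sqrt(x + A) = sqrt(-225464 - 368) = sqrt(-225832) = 2*I*sqrt(56458)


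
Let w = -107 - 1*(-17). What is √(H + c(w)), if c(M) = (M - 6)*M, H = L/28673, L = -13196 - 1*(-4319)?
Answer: √7103043096339/28673 ≈ 92.950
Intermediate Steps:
w = -90 (w = -107 + 17 = -90)
L = -8877 (L = -13196 + 4319 = -8877)
H = -8877/28673 ≈ -0.30959
c(M) = M*(-6 + M) (c(M) = (-6 + M)*M = M*(-6 + M))
√(H + c(w)) = √(-8877/28673 - 90*(-6 - 90)) = √(-8877/28673 - 90*(-96)) = √(-8877/28673 + 8640) = √(247725843/28673) = √7103043096339/28673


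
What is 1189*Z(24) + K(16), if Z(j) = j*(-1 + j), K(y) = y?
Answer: 656344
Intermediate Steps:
1189*Z(24) + K(16) = 1189*(24*(-1 + 24)) + 16 = 1189*(24*23) + 16 = 1189*552 + 16 = 656328 + 16 = 656344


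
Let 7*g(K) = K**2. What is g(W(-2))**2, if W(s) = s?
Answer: 16/49 ≈ 0.32653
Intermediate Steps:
g(K) = K**2/7
g(W(-2))**2 = ((1/7)*(-2)**2)**2 = ((1/7)*4)**2 = (4/7)**2 = 16/49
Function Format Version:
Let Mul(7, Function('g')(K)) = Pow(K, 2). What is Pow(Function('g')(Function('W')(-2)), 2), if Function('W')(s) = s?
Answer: Rational(16, 49) ≈ 0.32653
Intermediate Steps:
Function('g')(K) = Mul(Rational(1, 7), Pow(K, 2))
Pow(Function('g')(Function('W')(-2)), 2) = Pow(Mul(Rational(1, 7), Pow(-2, 2)), 2) = Pow(Mul(Rational(1, 7), 4), 2) = Pow(Rational(4, 7), 2) = Rational(16, 49)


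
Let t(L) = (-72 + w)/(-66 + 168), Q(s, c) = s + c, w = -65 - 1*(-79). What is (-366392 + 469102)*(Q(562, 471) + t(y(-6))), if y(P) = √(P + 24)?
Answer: 5408092340/51 ≈ 1.0604e+8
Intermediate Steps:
y(P) = √(24 + P)
w = 14 (w = -65 + 79 = 14)
Q(s, c) = c + s
t(L) = -29/51 (t(L) = (-72 + 14)/(-66 + 168) = -58/102 = -58*1/102 = -29/51)
(-366392 + 469102)*(Q(562, 471) + t(y(-6))) = (-366392 + 469102)*((471 + 562) - 29/51) = 102710*(1033 - 29/51) = 102710*(52654/51) = 5408092340/51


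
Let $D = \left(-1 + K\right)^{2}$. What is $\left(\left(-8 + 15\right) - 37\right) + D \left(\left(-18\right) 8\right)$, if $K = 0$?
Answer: $-174$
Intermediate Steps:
$D = 1$ ($D = \left(-1 + 0\right)^{2} = \left(-1\right)^{2} = 1$)
$\left(\left(-8 + 15\right) - 37\right) + D \left(\left(-18\right) 8\right) = \left(\left(-8 + 15\right) - 37\right) + 1 \left(\left(-18\right) 8\right) = \left(7 - 37\right) + 1 \left(-144\right) = -30 - 144 = -174$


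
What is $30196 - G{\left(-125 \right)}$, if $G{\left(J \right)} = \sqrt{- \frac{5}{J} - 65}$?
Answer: $30196 - \frac{2 i \sqrt{406}}{5} \approx 30196.0 - 8.0598 i$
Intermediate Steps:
$G{\left(J \right)} = \sqrt{-65 - \frac{5}{J}}$
$30196 - G{\left(-125 \right)} = 30196 - \sqrt{-65 - \frac{5}{-125}} = 30196 - \sqrt{-65 - - \frac{1}{25}} = 30196 - \sqrt{-65 + \frac{1}{25}} = 30196 - \sqrt{- \frac{1624}{25}} = 30196 - \frac{2 i \sqrt{406}}{5}$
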